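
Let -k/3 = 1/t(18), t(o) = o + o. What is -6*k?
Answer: 1/2 ≈ 0.50000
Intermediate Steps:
t(o) = 2*o
k = -1/12 (k = -3/(2*18) = -3/36 = -3*1/36 = -1/12 ≈ -0.083333)
-6*k = -6*(-1/12) = 1/2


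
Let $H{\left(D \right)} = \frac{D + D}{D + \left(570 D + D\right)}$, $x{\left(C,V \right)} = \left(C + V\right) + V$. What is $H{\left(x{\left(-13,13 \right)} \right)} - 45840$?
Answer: $- \frac{13110239}{286} \approx -45840.0$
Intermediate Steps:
$x{\left(C,V \right)} = C + 2 V$
$H{\left(D \right)} = \frac{1}{286}$ ($H{\left(D \right)} = \frac{2 D}{D + 571 D} = \frac{2 D}{572 D} = 2 D \frac{1}{572 D} = \frac{1}{286}$)
$H{\left(x{\left(-13,13 \right)} \right)} - 45840 = \frac{1}{286} - 45840 = - \frac{13110239}{286}$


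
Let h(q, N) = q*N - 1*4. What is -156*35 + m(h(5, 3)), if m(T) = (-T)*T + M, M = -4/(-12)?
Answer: -16742/3 ≈ -5580.7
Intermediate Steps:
h(q, N) = -4 + N*q (h(q, N) = N*q - 4 = -4 + N*q)
M = ⅓ (M = -4*(-1/12) = ⅓ ≈ 0.33333)
m(T) = ⅓ - T² (m(T) = (-T)*T + ⅓ = -T² + ⅓ = ⅓ - T²)
-156*35 + m(h(5, 3)) = -156*35 + (⅓ - (-4 + 3*5)²) = -5460 + (⅓ - (-4 + 15)²) = -5460 + (⅓ - 1*11²) = -5460 + (⅓ - 1*121) = -5460 + (⅓ - 121) = -5460 - 362/3 = -16742/3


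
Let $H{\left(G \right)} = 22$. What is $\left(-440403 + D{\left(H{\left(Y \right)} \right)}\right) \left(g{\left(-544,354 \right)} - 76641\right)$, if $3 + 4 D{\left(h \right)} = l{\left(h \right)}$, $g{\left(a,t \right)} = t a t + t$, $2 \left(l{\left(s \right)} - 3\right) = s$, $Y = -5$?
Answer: $\frac{120226081513791}{4} \approx 3.0057 \cdot 10^{13}$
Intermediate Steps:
$l{\left(s \right)} = 3 + \frac{s}{2}$
$g{\left(a,t \right)} = t + a t^{2}$ ($g{\left(a,t \right)} = a t t + t = a t^{2} + t = t + a t^{2}$)
$D{\left(h \right)} = \frac{h}{8}$ ($D{\left(h \right)} = - \frac{3}{4} + \frac{3 + \frac{h}{2}}{4} = - \frac{3}{4} + \left(\frac{3}{4} + \frac{h}{8}\right) = \frac{h}{8}$)
$\left(-440403 + D{\left(H{\left(Y \right)} \right)}\right) \left(g{\left(-544,354 \right)} - 76641\right) = \left(-440403 + \frac{1}{8} \cdot 22\right) \left(354 \left(1 - 192576\right) - 76641\right) = \left(-440403 + \frac{11}{4}\right) \left(354 \left(1 - 192576\right) - 76641\right) = - \frac{1761601 \left(354 \left(-192575\right) - 76641\right)}{4} = - \frac{1761601 \left(-68171550 - 76641\right)}{4} = \left(- \frac{1761601}{4}\right) \left(-68248191\right) = \frac{120226081513791}{4}$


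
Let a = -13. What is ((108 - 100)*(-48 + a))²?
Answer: 238144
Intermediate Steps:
((108 - 100)*(-48 + a))² = ((108 - 100)*(-48 - 13))² = (8*(-61))² = (-488)² = 238144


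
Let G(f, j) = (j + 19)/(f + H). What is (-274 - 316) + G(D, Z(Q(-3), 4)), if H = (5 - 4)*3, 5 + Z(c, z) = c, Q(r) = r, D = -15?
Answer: -7091/12 ≈ -590.92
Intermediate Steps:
Z(c, z) = -5 + c
H = 3 (H = 1*3 = 3)
G(f, j) = (19 + j)/(3 + f) (G(f, j) = (j + 19)/(f + 3) = (19 + j)/(3 + f))
(-274 - 316) + G(D, Z(Q(-3), 4)) = (-274 - 316) + (19 + (-5 - 3))/(3 - 15) = -590 + (19 - 8)/(-12) = -590 - 1/12*11 = -590 - 11/12 = -7091/12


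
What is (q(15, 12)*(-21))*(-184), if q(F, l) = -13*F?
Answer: -753480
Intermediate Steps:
(q(15, 12)*(-21))*(-184) = (-13*15*(-21))*(-184) = -195*(-21)*(-184) = 4095*(-184) = -753480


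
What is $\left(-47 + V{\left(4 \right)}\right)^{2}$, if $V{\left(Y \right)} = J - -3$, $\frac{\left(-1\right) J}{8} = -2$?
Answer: $784$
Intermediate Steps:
$J = 16$ ($J = \left(-8\right) \left(-2\right) = 16$)
$V{\left(Y \right)} = 19$ ($V{\left(Y \right)} = 16 - -3 = 16 + 3 = 19$)
$\left(-47 + V{\left(4 \right)}\right)^{2} = \left(-47 + 19\right)^{2} = \left(-28\right)^{2} = 784$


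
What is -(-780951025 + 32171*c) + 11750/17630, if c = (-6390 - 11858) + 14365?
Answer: 1597050605909/1763 ≈ 9.0587e+8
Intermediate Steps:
c = -3883 (c = -18248 + 14365 = -3883)
-(-780951025 + 32171*c) + 11750/17630 = -32171/(1/(-3883 - 24275)) + 11750/17630 = -32171/(1/(-28158)) + 11750*(1/17630) = -32171/(-1/28158) + 1175/1763 = -32171*(-28158) + 1175/1763 = 905871018 + 1175/1763 = 1597050605909/1763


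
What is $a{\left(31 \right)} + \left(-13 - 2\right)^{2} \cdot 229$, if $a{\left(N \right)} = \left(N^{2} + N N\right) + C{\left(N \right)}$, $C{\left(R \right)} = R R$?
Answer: $54408$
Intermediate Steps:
$C{\left(R \right)} = R^{2}$
$a{\left(N \right)} = 3 N^{2}$ ($a{\left(N \right)} = \left(N^{2} + N N\right) + N^{2} = \left(N^{2} + N^{2}\right) + N^{2} = 2 N^{2} + N^{2} = 3 N^{2}$)
$a{\left(31 \right)} + \left(-13 - 2\right)^{2} \cdot 229 = 3 \cdot 31^{2} + \left(-13 - 2\right)^{2} \cdot 229 = 3 \cdot 961 + \left(-15\right)^{2} \cdot 229 = 2883 + 225 \cdot 229 = 2883 + 51525 = 54408$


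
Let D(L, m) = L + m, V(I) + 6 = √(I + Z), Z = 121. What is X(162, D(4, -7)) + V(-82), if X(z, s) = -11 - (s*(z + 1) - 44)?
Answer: 516 + √39 ≈ 522.25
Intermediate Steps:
V(I) = -6 + √(121 + I) (V(I) = -6 + √(I + 121) = -6 + √(121 + I))
X(z, s) = 33 - s*(1 + z) (X(z, s) = -11 - (s*(1 + z) - 44) = -11 - (-44 + s*(1 + z)) = -11 + (44 - s*(1 + z)) = 33 - s*(1 + z))
X(162, D(4, -7)) + V(-82) = (33 - (4 - 7) - 1*(4 - 7)*162) + (-6 + √(121 - 82)) = (33 - 1*(-3) - 1*(-3)*162) + (-6 + √39) = (33 + 3 + 486) + (-6 + √39) = 522 + (-6 + √39) = 516 + √39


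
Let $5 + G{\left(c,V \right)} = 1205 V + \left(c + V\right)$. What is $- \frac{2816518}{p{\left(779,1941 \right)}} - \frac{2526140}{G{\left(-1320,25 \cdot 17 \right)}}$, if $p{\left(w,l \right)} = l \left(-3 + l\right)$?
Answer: $- \frac{1094234915467}{192305361105} \approx -5.6901$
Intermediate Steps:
$G{\left(c,V \right)} = -5 + c + 1206 V$ ($G{\left(c,V \right)} = -5 + \left(1205 V + \left(c + V\right)\right) = -5 + \left(1205 V + \left(V + c\right)\right) = -5 + \left(c + 1206 V\right) = -5 + c + 1206 V$)
$- \frac{2816518}{p{\left(779,1941 \right)}} - \frac{2526140}{G{\left(-1320,25 \cdot 17 \right)}} = - \frac{2816518}{1941 \left(-3 + 1941\right)} - \frac{2526140}{-5 - 1320 + 1206 \cdot 25 \cdot 17} = - \frac{2816518}{1941 \cdot 1938} - \frac{2526140}{-5 - 1320 + 1206 \cdot 425} = - \frac{2816518}{3761658} - \frac{2526140}{-5 - 1320 + 512550} = \left(-2816518\right) \frac{1}{3761658} - \frac{2526140}{511225} = - \frac{1408259}{1880829} - \frac{505228}{102245} = - \frac{1094234915467}{192305361105}$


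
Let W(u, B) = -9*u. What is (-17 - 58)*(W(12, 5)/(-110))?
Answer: -810/11 ≈ -73.636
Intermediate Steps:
(-17 - 58)*(W(12, 5)/(-110)) = (-17 - 58)*(-9*12/(-110)) = -(-8100)*(-1)/110 = -75*54/55 = -810/11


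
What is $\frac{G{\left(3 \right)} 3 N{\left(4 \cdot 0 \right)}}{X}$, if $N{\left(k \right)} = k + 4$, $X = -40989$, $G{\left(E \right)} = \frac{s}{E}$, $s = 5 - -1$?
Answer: $- \frac{8}{13663} \approx -0.00058552$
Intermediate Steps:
$s = 6$ ($s = 5 + 1 = 6$)
$G{\left(E \right)} = \frac{6}{E}$
$N{\left(k \right)} = 4 + k$
$\frac{G{\left(3 \right)} 3 N{\left(4 \cdot 0 \right)}}{X} = \frac{\frac{6}{3} \cdot 3 \left(4 + 4 \cdot 0\right)}{-40989} = 6 \cdot \frac{1}{3} \cdot 3 \left(4 + 0\right) \left(- \frac{1}{40989}\right) = 2 \cdot 3 \cdot 4 \left(- \frac{1}{40989}\right) = 6 \cdot 4 \left(- \frac{1}{40989}\right) = 24 \left(- \frac{1}{40989}\right) = - \frac{8}{13663}$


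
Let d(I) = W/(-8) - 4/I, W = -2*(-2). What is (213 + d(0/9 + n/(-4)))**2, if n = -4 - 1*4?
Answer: 177241/4 ≈ 44310.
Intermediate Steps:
W = 4
n = -8 (n = -4 - 4 = -8)
d(I) = -1/2 - 4/I (d(I) = 4/(-8) - 4/I = 4*(-1/8) - 4/I = -1/2 - 4/I)
(213 + d(0/9 + n/(-4)))**2 = (213 + (-8 - (0/9 - 8/(-4)))/(2*(0/9 - 8/(-4))))**2 = (213 + (-8 - (0*(1/9) - 8*(-1/4)))/(2*(0*(1/9) - 8*(-1/4))))**2 = (213 + (-8 - (0 + 2))/(2*(0 + 2)))**2 = (213 + (1/2)*(-8 - 1*2)/2)**2 = (213 + (1/2)*(1/2)*(-8 - 2))**2 = (213 + (1/2)*(1/2)*(-10))**2 = (213 - 5/2)**2 = (421/2)**2 = 177241/4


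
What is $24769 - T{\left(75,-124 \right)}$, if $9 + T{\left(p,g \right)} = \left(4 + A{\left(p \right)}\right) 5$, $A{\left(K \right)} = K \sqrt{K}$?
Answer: $24758 - 1875 \sqrt{3} \approx 21510.0$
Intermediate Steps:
$A{\left(K \right)} = K^{\frac{3}{2}}$
$T{\left(p,g \right)} = 11 + 5 p^{\frac{3}{2}}$ ($T{\left(p,g \right)} = -9 + \left(4 + p^{\frac{3}{2}}\right) 5 = -9 + \left(20 + 5 p^{\frac{3}{2}}\right) = 11 + 5 p^{\frac{3}{2}}$)
$24769 - T{\left(75,-124 \right)} = 24769 - \left(11 + 5 \cdot 75^{\frac{3}{2}}\right) = 24769 - \left(11 + 5 \cdot 375 \sqrt{3}\right) = 24769 - \left(11 + 1875 \sqrt{3}\right) = 24758 - 1875 \sqrt{3}$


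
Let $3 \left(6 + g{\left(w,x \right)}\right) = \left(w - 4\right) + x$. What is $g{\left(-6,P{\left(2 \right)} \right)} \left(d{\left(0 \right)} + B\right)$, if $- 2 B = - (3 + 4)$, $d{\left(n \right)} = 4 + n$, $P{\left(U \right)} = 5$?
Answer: $- \frac{115}{2} \approx -57.5$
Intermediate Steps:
$g{\left(w,x \right)} = - \frac{22}{3} + \frac{w}{3} + \frac{x}{3}$ ($g{\left(w,x \right)} = -6 + \frac{\left(w - 4\right) + x}{3} = -6 + \frac{\left(-4 + w\right) + x}{3} = -6 + \frac{-4 + w + x}{3} = -6 + \left(- \frac{4}{3} + \frac{w}{3} + \frac{x}{3}\right) = - \frac{22}{3} + \frac{w}{3} + \frac{x}{3}$)
$B = \frac{7}{2}$ ($B = - \frac{\left(-1\right) \left(3 + 4\right)}{2} = - \frac{\left(-1\right) 7}{2} = \left(- \frac{1}{2}\right) \left(-7\right) = \frac{7}{2} \approx 3.5$)
$g{\left(-6,P{\left(2 \right)} \right)} \left(d{\left(0 \right)} + B\right) = \left(- \frac{22}{3} + \frac{1}{3} \left(-6\right) + \frac{1}{3} \cdot 5\right) \left(\left(4 + 0\right) + \frac{7}{2}\right) = \left(- \frac{22}{3} - 2 + \frac{5}{3}\right) \left(4 + \frac{7}{2}\right) = \left(- \frac{23}{3}\right) \frac{15}{2} = - \frac{115}{2}$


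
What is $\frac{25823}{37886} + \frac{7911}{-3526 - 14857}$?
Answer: $\frac{174988063}{696458338} \approx 0.25125$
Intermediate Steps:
$\frac{25823}{37886} + \frac{7911}{-3526 - 14857} = 25823 \cdot \frac{1}{37886} + \frac{7911}{-3526 - 14857} = \frac{25823}{37886} + \frac{7911}{-18383} = \frac{25823}{37886} + 7911 \left(- \frac{1}{18383}\right) = \frac{25823}{37886} - \frac{7911}{18383} = \frac{174988063}{696458338}$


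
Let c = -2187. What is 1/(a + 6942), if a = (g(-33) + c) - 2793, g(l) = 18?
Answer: 1/1980 ≈ 0.00050505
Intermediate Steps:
a = -4962 (a = (18 - 2187) - 2793 = -2169 - 2793 = -4962)
1/(a + 6942) = 1/(-4962 + 6942) = 1/1980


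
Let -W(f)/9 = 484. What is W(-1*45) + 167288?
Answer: 162932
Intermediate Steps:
W(f) = -4356 (W(f) = -9*484 = -4356)
W(-1*45) + 167288 = -4356 + 167288 = 162932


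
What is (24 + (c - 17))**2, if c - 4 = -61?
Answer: 2500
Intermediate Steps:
c = -57 (c = 4 - 61 = -57)
(24 + (c - 17))**2 = (24 + (-57 - 17))**2 = (24 - 74)**2 = (-50)**2 = 2500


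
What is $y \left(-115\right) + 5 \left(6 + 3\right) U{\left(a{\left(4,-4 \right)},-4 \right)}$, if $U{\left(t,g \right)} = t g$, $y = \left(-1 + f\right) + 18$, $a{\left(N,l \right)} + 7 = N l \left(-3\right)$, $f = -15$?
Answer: $-7610$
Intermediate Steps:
$a{\left(N,l \right)} = -7 - 3 N l$ ($a{\left(N,l \right)} = -7 + N l \left(-3\right) = -7 - 3 N l$)
$y = 2$ ($y = \left(-1 - 15\right) + 18 = -16 + 18 = 2$)
$U{\left(t,g \right)} = g t$
$y \left(-115\right) + 5 \left(6 + 3\right) U{\left(a{\left(4,-4 \right)},-4 \right)} = 2 \left(-115\right) + 5 \left(6 + 3\right) \left(- 4 \left(-7 - 12 \left(-4\right)\right)\right) = -230 + 5 \cdot 9 \left(- 4 \left(-7 + 48\right)\right) = -230 + 45 \left(\left(-4\right) 41\right) = -230 + 45 \left(-164\right) = -230 - 7380 = -7610$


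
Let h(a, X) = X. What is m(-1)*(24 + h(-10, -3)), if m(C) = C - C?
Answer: 0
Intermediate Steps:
m(C) = 0
m(-1)*(24 + h(-10, -3)) = 0*(24 - 3) = 0*21 = 0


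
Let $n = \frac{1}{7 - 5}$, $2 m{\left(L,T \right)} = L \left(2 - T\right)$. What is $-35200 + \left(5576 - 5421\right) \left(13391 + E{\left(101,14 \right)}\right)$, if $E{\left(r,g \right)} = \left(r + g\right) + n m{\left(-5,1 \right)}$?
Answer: $\frac{8232145}{4} \approx 2.058 \cdot 10^{6}$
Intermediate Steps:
$m{\left(L,T \right)} = \frac{L \left(2 - T\right)}{2}$
$n = \frac{1}{2} \approx 0.5$
$E{\left(r,g \right)} = - \frac{5}{4} + g + r$ ($E{\left(r,g \right)} = \left(r + g\right) + \frac{\frac{1}{2} \left(-5\right) \left(2 - 1\right)}{2} = \left(g + r\right) + \frac{\frac{1}{2} \left(-5\right) \left(2 - 1\right)}{2} = \left(g + r\right) + \frac{\frac{1}{2} \left(-5\right) 1}{2} = \left(g + r\right) + \frac{1}{2} \left(- \frac{5}{2}\right) = \left(g + r\right) - \frac{5}{4} = - \frac{5}{4} + g + r$)
$-35200 + \left(5576 - 5421\right) \left(13391 + E{\left(101,14 \right)}\right) = -35200 + \left(5576 - 5421\right) \left(13391 + \left(- \frac{5}{4} + 14 + 101\right)\right) = -35200 + 155 \left(13391 + \frac{455}{4}\right) = -35200 + 155 \cdot \frac{54019}{4} = -35200 + \frac{8372945}{4} = \frac{8232145}{4}$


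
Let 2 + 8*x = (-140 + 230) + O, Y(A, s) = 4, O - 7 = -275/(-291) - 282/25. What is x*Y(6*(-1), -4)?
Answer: 307969/7275 ≈ 42.333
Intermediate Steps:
O = -24262/7275 (O = 7 + (-275/(-291) - 282/25) = 7 + (-275*(-1/291) - 282*1/25) = 7 + (275/291 - 282/25) = 7 - 75187/7275 = -24262/7275 ≈ -3.3350)
x = 307969/29100 (x = -1/4 + ((-140 + 230) - 24262/7275)/8 = -1/4 + (90 - 24262/7275)/8 = -1/4 + (1/8)*(630488/7275) = -1/4 + 78811/7275 = 307969/29100 ≈ 10.583)
x*Y(6*(-1), -4) = (307969/29100)*4 = 307969/7275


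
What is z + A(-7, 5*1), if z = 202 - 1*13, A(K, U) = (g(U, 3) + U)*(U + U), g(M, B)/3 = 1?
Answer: 269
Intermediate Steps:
g(M, B) = 3 (g(M, B) = 3*1 = 3)
A(K, U) = 2*U*(3 + U) (A(K, U) = (3 + U)*(U + U) = (3 + U)*(2*U) = 2*U*(3 + U))
z = 189 (z = 202 - 13 = 189)
z + A(-7, 5*1) = 189 + 2*(5*1)*(3 + 5*1) = 189 + 2*5*(3 + 5) = 189 + 2*5*8 = 189 + 80 = 269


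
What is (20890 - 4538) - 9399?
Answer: 6953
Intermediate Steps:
(20890 - 4538) - 9399 = 16352 - 9399 = 6953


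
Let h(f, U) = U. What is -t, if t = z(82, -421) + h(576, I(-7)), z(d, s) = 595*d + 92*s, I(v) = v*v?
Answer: -10107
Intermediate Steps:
I(v) = v²
z(d, s) = 92*s + 595*d
t = 10107 (t = (92*(-421) + 595*82) + (-7)² = (-38732 + 48790) + 49 = 10058 + 49 = 10107)
-t = -1*10107 = -10107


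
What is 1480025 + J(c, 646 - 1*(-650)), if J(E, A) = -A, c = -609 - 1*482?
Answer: 1478729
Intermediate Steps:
c = -1091 (c = -609 - 482 = -1091)
1480025 + J(c, 646 - 1*(-650)) = 1480025 - (646 - 1*(-650)) = 1480025 - (646 + 650) = 1480025 - 1*1296 = 1480025 - 1296 = 1478729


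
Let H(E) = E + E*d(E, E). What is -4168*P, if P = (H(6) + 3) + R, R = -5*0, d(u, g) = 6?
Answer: -187560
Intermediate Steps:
R = 0
H(E) = 7*E (H(E) = E + E*6 = E + 6*E = 7*E)
P = 45 (P = (7*6 + 3) + 0 = (42 + 3) + 0 = 45 + 0 = 45)
-4168*P = -4168*45 = -187560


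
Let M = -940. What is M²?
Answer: 883600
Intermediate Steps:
M² = (-940)² = 883600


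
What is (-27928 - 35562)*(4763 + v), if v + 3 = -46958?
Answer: 2679151020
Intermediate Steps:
v = -46961 (v = -3 - 46958 = -46961)
(-27928 - 35562)*(4763 + v) = (-27928 - 35562)*(4763 - 46961) = -63490*(-42198) = 2679151020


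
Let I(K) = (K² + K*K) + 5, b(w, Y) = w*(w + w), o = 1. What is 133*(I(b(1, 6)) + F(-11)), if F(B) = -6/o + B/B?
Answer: 1064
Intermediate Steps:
b(w, Y) = 2*w² (b(w, Y) = w*(2*w) = 2*w²)
I(K) = 5 + 2*K² (I(K) = (K² + K²) + 5 = 2*K² + 5 = 5 + 2*K²)
F(B) = -5 (F(B) = -6/1 + B/B = -6*1 + 1 = -6 + 1 = -5)
133*(I(b(1, 6)) + F(-11)) = 133*((5 + 2*(2*1²)²) - 5) = 133*((5 + 2*(2*1)²) - 5) = 133*((5 + 2*2²) - 5) = 133*((5 + 2*4) - 5) = 133*((5 + 8) - 5) = 133*(13 - 5) = 133*8 = 1064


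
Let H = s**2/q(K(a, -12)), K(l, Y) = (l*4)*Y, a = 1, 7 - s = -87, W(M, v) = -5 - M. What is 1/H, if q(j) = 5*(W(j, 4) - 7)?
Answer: 45/2209 ≈ 0.020371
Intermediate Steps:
s = 94 (s = 7 - 1*(-87) = 7 + 87 = 94)
K(l, Y) = 4*Y*l (K(l, Y) = (4*l)*Y = 4*Y*l)
q(j) = -60 - 5*j (q(j) = 5*((-5 - j) - 7) = 5*(-12 - j) = -60 - 5*j)
H = 2209/45 (H = 94**2/(-60 - 20*(-12)) = 8836/(-60 - 5*(-48)) = 8836/(-60 + 240) = 8836/180 = 8836*(1/180) = 2209/45 ≈ 49.089)
1/H = 1/(2209/45) = 45/2209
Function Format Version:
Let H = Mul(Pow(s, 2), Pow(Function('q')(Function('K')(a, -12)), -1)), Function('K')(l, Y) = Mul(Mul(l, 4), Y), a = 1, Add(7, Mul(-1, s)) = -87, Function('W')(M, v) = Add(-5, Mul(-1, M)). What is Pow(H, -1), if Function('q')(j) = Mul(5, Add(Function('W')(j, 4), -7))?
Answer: Rational(45, 2209) ≈ 0.020371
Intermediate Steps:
s = 94 (s = Add(7, Mul(-1, -87)) = Add(7, 87) = 94)
Function('K')(l, Y) = Mul(4, Y, l) (Function('K')(l, Y) = Mul(Mul(4, l), Y) = Mul(4, Y, l))
Function('q')(j) = Add(-60, Mul(-5, j)) (Function('q')(j) = Mul(5, Add(Add(-5, Mul(-1, j)), -7)) = Mul(5, Add(-12, Mul(-1, j))) = Add(-60, Mul(-5, j)))
H = Rational(2209, 45) (H = Mul(Pow(94, 2), Pow(Add(-60, Mul(-5, Mul(4, -12, 1))), -1)) = Mul(8836, Pow(Add(-60, Mul(-5, -48)), -1)) = Mul(8836, Pow(Add(-60, 240), -1)) = Mul(8836, Pow(180, -1)) = Mul(8836, Rational(1, 180)) = Rational(2209, 45) ≈ 49.089)
Pow(H, -1) = Pow(Rational(2209, 45), -1) = Rational(45, 2209)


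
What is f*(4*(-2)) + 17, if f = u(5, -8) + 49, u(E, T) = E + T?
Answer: -351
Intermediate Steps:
f = 46 (f = (5 - 8) + 49 = -3 + 49 = 46)
f*(4*(-2)) + 17 = 46*(4*(-2)) + 17 = 46*(-8) + 17 = -368 + 17 = -351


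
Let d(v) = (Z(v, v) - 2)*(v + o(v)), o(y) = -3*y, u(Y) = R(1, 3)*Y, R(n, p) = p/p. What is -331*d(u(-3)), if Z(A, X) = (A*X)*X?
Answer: 57594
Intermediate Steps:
R(n, p) = 1
Z(A, X) = A*X**2
u(Y) = Y (u(Y) = 1*Y = Y)
d(v) = -2*v*(-2 + v**3) (d(v) = (v*v**2 - 2)*(v - 3*v) = (v**3 - 2)*(-2*v) = (-2 + v**3)*(-2*v) = -2*v*(-2 + v**3))
-331*d(u(-3)) = -662*(-3)*(2 - 1*(-3)**3) = -662*(-3)*(2 - 1*(-27)) = -662*(-3)*(2 + 27) = -662*(-3)*29 = -331*(-174) = 57594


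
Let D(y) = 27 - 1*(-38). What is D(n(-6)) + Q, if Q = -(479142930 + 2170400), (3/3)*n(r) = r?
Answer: -481313265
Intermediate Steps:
n(r) = r
D(y) = 65 (D(y) = 27 + 38 = 65)
Q = -481313330 (Q = -(479142930 + 2170400) = -27130/(1/((80 - 90) + 17751)) = -27130/(1/(-10 + 17751)) = -27130/(1/17741) = -27130/1/17741 = -27130*17741 = -481313330)
D(n(-6)) + Q = 65 - 481313330 = -481313265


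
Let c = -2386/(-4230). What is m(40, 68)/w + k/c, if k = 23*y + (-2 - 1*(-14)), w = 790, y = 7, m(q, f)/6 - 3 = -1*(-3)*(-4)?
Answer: 144496314/471235 ≈ 306.63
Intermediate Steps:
m(q, f) = -54 (m(q, f) = 18 + 6*(-1*(-3)*(-4)) = 18 + 6*(3*(-4)) = 18 + 6*(-12) = 18 - 72 = -54)
c = 1193/2115 (c = -2386*(-1/4230) = 1193/2115 ≈ 0.56407)
k = 173 (k = 23*7 + (-2 - 1*(-14)) = 161 + (-2 + 14) = 161 + 12 = 173)
m(40, 68)/w + k/c = -54/790 + 173/(1193/2115) = -54*1/790 + 173*(2115/1193) = -27/395 + 365895/1193 = 144496314/471235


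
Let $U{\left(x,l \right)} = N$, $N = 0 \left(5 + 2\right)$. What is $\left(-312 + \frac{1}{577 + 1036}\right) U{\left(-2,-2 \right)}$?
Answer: $0$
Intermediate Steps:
$N = 0$ ($N = 0 \cdot 7 = 0$)
$U{\left(x,l \right)} = 0$
$\left(-312 + \frac{1}{577 + 1036}\right) U{\left(-2,-2 \right)} = \left(-312 + \frac{1}{577 + 1036}\right) 0 = \left(-312 + \frac{1}{1613}\right) 0 = \left(- \frac{503255}{1613}\right) 0 = 0$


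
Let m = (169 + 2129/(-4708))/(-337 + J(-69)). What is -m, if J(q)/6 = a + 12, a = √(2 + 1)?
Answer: 210283595/330110836 + 2380569*√3/165055418 ≈ 0.66199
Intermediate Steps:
a = √3 ≈ 1.7320
J(q) = 72 + 6*√3 (J(q) = 6*(√3 + 12) = 6*(12 + √3) = 72 + 6*√3)
m = 793523/(4708*(-265 + 6*√3)) (m = (169 + 2129/(-4708))/(-337 + (72 + 6*√3)) = (169 + 2129*(-1/4708))/(-265 + 6*√3) = (169 - 2129/4708)/(-265 + 6*√3) = 793523/(4708*(-265 + 6*√3)) ≈ -0.66199)
-m = -(-210283595/330110836 - 2380569*√3/165055418) = 210283595/330110836 + 2380569*√3/165055418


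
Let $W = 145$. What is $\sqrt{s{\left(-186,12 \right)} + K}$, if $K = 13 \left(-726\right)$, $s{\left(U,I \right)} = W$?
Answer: $i \sqrt{9293} \approx 96.4 i$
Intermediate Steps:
$s{\left(U,I \right)} = 145$
$K = -9438$
$\sqrt{s{\left(-186,12 \right)} + K} = \sqrt{145 - 9438} = \sqrt{-9293} = i \sqrt{9293}$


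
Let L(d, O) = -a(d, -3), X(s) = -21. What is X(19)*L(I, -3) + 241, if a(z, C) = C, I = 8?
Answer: 178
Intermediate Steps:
L(d, O) = 3 (L(d, O) = -1*(-3) = 3)
X(19)*L(I, -3) + 241 = -21*3 + 241 = -63 + 241 = 178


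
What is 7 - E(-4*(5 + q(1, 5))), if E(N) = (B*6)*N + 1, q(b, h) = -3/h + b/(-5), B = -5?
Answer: -498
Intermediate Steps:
q(b, h) = -3/h - b/5 (q(b, h) = -3/h + b*(-⅕) = -3/h - b/5)
E(N) = 1 - 30*N (E(N) = (-5*6)*N + 1 = -30*N + 1 = 1 - 30*N)
7 - E(-4*(5 + q(1, 5))) = 7 - (1 - (-120)*(5 + (-3/5 - ⅕*1))) = 7 - (1 - (-120)*(5 + (-3*⅕ - ⅕))) = 7 - (1 - (-120)*(5 + (-⅗ - ⅕))) = 7 - (1 - (-120)*(5 - ⅘)) = 7 - (1 - (-120)*21/5) = 7 - (1 - 30*(-84/5)) = 7 - (1 + 504) = 7 - 1*505 = 7 - 505 = -498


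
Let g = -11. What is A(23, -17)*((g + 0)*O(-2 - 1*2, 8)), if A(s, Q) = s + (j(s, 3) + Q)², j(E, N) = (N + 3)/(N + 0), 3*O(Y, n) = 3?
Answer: -2728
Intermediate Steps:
O(Y, n) = 1 (O(Y, n) = (⅓)*3 = 1)
j(E, N) = (3 + N)/N
A(s, Q) = s + (2 + Q)² (A(s, Q) = s + ((3 + 3)/3 + Q)² = s + ((⅓)*6 + Q)² = s + (2 + Q)²)
A(23, -17)*((g + 0)*O(-2 - 1*2, 8)) = (23 + (2 - 17)²)*((-11 + 0)*1) = (23 + (-15)²)*(-11*1) = (23 + 225)*(-11) = 248*(-11) = -2728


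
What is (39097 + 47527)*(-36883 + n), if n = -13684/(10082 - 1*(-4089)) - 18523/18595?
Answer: -841946027915114752/263509745 ≈ -3.1951e+9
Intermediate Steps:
n = -516943413/263509745 (n = -13684/(10082 + 4089) - 18523*1/18595 = -13684/14171 - 18523/18595 = -516943413/263509745 ≈ -1.9618)
(39097 + 47527)*(-36883 + n) = (39097 + 47527)*(-36883 - 516943413/263509745) = 86624*(-9719546868248/263509745) = -841946027915114752/263509745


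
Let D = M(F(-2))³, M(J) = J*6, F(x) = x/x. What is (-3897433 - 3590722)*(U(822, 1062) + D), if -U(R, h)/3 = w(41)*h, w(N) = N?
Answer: 976530293550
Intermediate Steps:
F(x) = 1
M(J) = 6*J
U(R, h) = -123*h
D = 216 (D = (6*1)³ = 6³ = 216)
(-3897433 - 3590722)*(U(822, 1062) + D) = (-3897433 - 3590722)*(-123*1062 + 216) = -7488155*(-130626 + 216) = -7488155*(-130410) = 976530293550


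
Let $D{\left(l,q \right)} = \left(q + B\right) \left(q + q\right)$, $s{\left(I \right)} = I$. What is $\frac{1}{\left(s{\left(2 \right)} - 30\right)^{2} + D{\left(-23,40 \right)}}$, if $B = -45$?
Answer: $\frac{1}{384} \approx 0.0026042$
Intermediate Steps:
$D{\left(l,q \right)} = 2 q \left(-45 + q\right)$ ($D{\left(l,q \right)} = \left(q - 45\right) \left(q + q\right) = \left(-45 + q\right) 2 q = 2 q \left(-45 + q\right)$)
$\frac{1}{\left(s{\left(2 \right)} - 30\right)^{2} + D{\left(-23,40 \right)}} = \frac{1}{\left(2 - 30\right)^{2} + 2 \cdot 40 \left(-45 + 40\right)} = \frac{1}{\left(-28\right)^{2} + 2 \cdot 40 \left(-5\right)} = \frac{1}{784 - 400} = \frac{1}{384}$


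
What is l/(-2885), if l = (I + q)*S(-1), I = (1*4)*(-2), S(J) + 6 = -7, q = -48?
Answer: -728/2885 ≈ -0.25234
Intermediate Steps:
S(J) = -13 (S(J) = -6 - 7 = -13)
I = -8 (I = 4*(-2) = -8)
l = 728 (l = (-8 - 48)*(-13) = -56*(-13) = 728)
l/(-2885) = 728/(-2885) = 728*(-1/2885) = -728/2885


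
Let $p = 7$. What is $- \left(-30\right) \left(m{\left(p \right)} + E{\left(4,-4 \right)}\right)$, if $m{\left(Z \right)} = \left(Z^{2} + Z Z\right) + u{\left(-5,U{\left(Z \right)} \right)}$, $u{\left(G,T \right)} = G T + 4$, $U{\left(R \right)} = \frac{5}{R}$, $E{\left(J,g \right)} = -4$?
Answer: $\frac{19830}{7} \approx 2832.9$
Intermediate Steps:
$u{\left(G,T \right)} = 4 + G T$
$m{\left(Z \right)} = 4 - \frac{25}{Z} + 2 Z^{2}$ ($m{\left(Z \right)} = \left(Z^{2} + Z Z\right) + \left(4 - 5 \frac{5}{Z}\right) = \left(Z^{2} + Z^{2}\right) + \left(4 - \frac{25}{Z}\right) = 2 Z^{2} + \left(4 - \frac{25}{Z}\right) = 4 - \frac{25}{Z} + 2 Z^{2}$)
$- \left(-30\right) \left(m{\left(p \right)} + E{\left(4,-4 \right)}\right) = - \left(-30\right) \left(\left(4 - \frac{25}{7} + 2 \cdot 7^{2}\right) - 4\right) = - \left(-30\right) \left(\left(4 - \frac{25}{7} + 2 \cdot 49\right) - 4\right) = - \left(-30\right) \left(\left(4 - \frac{25}{7} + 98\right) - 4\right) = - \left(-30\right) \left(\frac{689}{7} - 4\right) = - \frac{\left(-30\right) 661}{7} = \left(-1\right) \left(- \frac{19830}{7}\right) = \frac{19830}{7}$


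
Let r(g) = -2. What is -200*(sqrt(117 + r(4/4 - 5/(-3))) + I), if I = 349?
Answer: -69800 - 200*sqrt(115) ≈ -71945.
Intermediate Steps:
-200*(sqrt(117 + r(4/4 - 5/(-3))) + I) = -200*(sqrt(117 - 2) + 349) = -200*(sqrt(115) + 349) = -200*(349 + sqrt(115)) = -69800 - 200*sqrt(115)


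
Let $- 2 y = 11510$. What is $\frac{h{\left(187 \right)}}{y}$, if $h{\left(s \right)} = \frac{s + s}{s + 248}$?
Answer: $- \frac{374}{2503425} \approx -0.0001494$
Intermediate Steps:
$h{\left(s \right)} = \frac{2 s}{248 + s}$
$y = -5755$ ($y = \left(- \frac{1}{2}\right) 11510 = -5755$)
$\frac{h{\left(187 \right)}}{y} = \frac{2 \cdot 187 \frac{1}{248 + 187}}{-5755} = 2 \cdot 187 \cdot \frac{1}{435} \left(- \frac{1}{5755}\right) = \frac{374}{435} \left(- \frac{1}{5755}\right) = - \frac{374}{2503425}$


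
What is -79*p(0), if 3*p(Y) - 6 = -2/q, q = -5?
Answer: -2528/15 ≈ -168.53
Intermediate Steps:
p(Y) = 32/15 (p(Y) = 2 + (-2/(-5))/3 = 2 + (-2*(-⅕))/3 = 2 + (⅓)*(⅖) = 2 + 2/15 = 32/15)
-79*p(0) = -79*32/15 = -2528/15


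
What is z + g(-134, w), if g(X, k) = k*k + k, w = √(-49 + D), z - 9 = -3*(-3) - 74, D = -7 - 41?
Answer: -153 + I*√97 ≈ -153.0 + 9.8489*I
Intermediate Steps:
D = -48
z = -56 (z = 9 + (-3*(-3) - 74) = 9 + (9 - 74) = 9 - 65 = -56)
w = I*√97 (w = √(-49 - 48) = √(-97) = I*√97 ≈ 9.8489*I)
g(X, k) = k + k² (g(X, k) = k² + k = k + k²)
z + g(-134, w) = -56 + (I*√97)*(1 + I*√97) = -56 + I*√97*(1 + I*√97)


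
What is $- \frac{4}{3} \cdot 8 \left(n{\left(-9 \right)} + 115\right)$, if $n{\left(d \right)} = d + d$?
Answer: $- \frac{3104}{3} \approx -1034.7$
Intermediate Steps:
$n{\left(d \right)} = 2 d$
$- \frac{4}{3} \cdot 8 \left(n{\left(-9 \right)} + 115\right) = - \frac{4}{3} \cdot 8 \left(2 \left(-9\right) + 115\right) = \left(-4\right) \frac{1}{3} \cdot 8 \left(-18 + 115\right) = \left(- \frac{4}{3}\right) 8 \cdot 97 = \left(- \frac{32}{3}\right) 97 = - \frac{3104}{3}$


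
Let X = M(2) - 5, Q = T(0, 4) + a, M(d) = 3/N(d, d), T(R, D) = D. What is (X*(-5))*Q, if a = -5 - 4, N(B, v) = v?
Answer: -175/2 ≈ -87.500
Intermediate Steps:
a = -9
M(d) = 3/d
Q = -5 (Q = 4 - 9 = -5)
X = -7/2 (X = 3/2 - 5 = -7/2 ≈ -3.5000)
(X*(-5))*Q = -7/2*(-5)*(-5) = (35/2)*(-5) = -175/2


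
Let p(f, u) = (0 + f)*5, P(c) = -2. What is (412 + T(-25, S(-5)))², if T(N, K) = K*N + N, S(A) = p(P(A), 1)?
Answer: 405769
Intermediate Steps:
p(f, u) = 5*f (p(f, u) = f*5 = 5*f)
S(A) = -10 (S(A) = 5*(-2) = -10)
T(N, K) = N + K*N
(412 + T(-25, S(-5)))² = (412 - 25*(1 - 10))² = (412 - 25*(-9))² = (412 + 225)² = 637² = 405769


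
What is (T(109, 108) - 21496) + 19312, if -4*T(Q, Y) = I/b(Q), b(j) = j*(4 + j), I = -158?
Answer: -53800577/24634 ≈ -2184.0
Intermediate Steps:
T(Q, Y) = 79/(2*Q*(4 + Q)) (T(Q, Y) = -(-79)/(2*(Q*(4 + Q))) = -(-79)*1/(Q*(4 + Q))/2 = -(-79)/(2*Q*(4 + Q)) = 79/(2*Q*(4 + Q)))
(T(109, 108) - 21496) + 19312 = ((79/2)/(109*(4 + 109)) - 21496) + 19312 = ((79/2)*(1/109)/113 - 21496) + 19312 = ((79/2)*(1/109)*(1/113) - 21496) + 19312 = (79/24634 - 21496) + 19312 = -529532385/24634 + 19312 = -53800577/24634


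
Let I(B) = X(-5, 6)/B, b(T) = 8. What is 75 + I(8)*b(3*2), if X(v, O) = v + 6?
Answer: 76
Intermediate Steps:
X(v, O) = 6 + v
I(B) = 1/B (I(B) = (6 - 5)/B = 1/B)
75 + I(8)*b(3*2) = 75 + 8/8 = 75 + (1/8)*8 = 75 + 1 = 76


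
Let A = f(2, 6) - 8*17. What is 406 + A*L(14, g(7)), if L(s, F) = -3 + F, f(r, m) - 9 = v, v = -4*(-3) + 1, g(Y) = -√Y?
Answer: 748 + 114*√7 ≈ 1049.6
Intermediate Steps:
v = 13 (v = 12 + 1 = 13)
f(r, m) = 22 (f(r, m) = 9 + 13 = 22)
A = -114 (A = 22 - 8*17 = 22 - 136 = -114)
406 + A*L(14, g(7)) = 406 - 114*(-3 - √7) = 406 + (342 + 114*√7) = 748 + 114*√7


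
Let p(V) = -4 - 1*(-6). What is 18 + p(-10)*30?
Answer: 78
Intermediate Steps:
p(V) = 2 (p(V) = -4 + 6 = 2)
18 + p(-10)*30 = 18 + 2*30 = 18 + 60 = 78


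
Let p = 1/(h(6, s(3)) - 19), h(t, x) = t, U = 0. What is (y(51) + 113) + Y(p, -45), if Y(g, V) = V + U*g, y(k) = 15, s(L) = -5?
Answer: 83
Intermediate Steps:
p = -1/13 (p = 1/(6 - 19) = 1/(-13) = -1/13 ≈ -0.076923)
Y(g, V) = V (Y(g, V) = V + 0*g = V + 0 = V)
(y(51) + 113) + Y(p, -45) = (15 + 113) - 45 = 128 - 45 = 83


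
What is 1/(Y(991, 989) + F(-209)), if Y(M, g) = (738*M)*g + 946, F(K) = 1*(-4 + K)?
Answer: 1/723313795 ≈ 1.3825e-9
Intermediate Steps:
F(K) = -4 + K
Y(M, g) = 946 + 738*M*g (Y(M, g) = 738*M*g + 946 = 946 + 738*M*g)
1/(Y(991, 989) + F(-209)) = 1/((946 + 738*991*989) + (-4 - 209)) = 1/((946 + 723313062) - 213) = 1/(723314008 - 213) = 1/723313795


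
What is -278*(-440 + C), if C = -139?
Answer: 160962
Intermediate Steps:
-278*(-440 + C) = -278*(-440 - 139) = -278*(-579) = 160962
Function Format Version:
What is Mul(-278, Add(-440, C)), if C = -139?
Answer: 160962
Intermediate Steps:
Mul(-278, Add(-440, C)) = Mul(-278, Add(-440, -139)) = Mul(-278, -579) = 160962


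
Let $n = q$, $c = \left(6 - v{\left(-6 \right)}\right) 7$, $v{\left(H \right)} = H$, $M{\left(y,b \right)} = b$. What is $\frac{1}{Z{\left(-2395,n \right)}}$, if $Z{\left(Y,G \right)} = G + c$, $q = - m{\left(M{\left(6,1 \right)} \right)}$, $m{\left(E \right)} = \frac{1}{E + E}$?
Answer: $\frac{2}{167} \approx 0.011976$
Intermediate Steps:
$m{\left(E \right)} = \frac{1}{2 E}$
$c = 84$ ($c = \left(6 - -6\right) 7 = \left(6 + 6\right) 7 = 12 \cdot 7 = 84$)
$q = - \frac{1}{2}$ ($q = - \frac{1}{2 \cdot 1} = - \frac{1}{2} \approx -0.5$)
$n = - \frac{1}{2} \approx -0.5$
$Z{\left(Y,G \right)} = 84 + G$ ($Z{\left(Y,G \right)} = G + 84 = 84 + G$)
$\frac{1}{Z{\left(-2395,n \right)}} = \frac{1}{84 - \frac{1}{2}} = \frac{1}{\frac{167}{2}} = \frac{2}{167}$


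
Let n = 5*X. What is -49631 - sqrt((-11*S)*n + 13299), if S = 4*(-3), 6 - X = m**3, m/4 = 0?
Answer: -49631 - sqrt(17259) ≈ -49762.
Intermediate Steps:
m = 0 (m = 4*0 = 0)
X = 6 (X = 6 - 1*0**3 = 6 - 1*0 = 6 + 0 = 6)
S = -12
n = 30 (n = 5*6 = 30)
-49631 - sqrt((-11*S)*n + 13299) = -49631 - sqrt(-11*(-12)*30 + 13299) = -49631 - sqrt(132*30 + 13299) = -49631 - sqrt(3960 + 13299) = -49631 - sqrt(17259)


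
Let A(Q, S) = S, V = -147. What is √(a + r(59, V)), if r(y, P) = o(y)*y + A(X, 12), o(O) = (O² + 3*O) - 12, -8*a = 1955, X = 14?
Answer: √3438106/4 ≈ 463.55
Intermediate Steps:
a = -1955/8 (a = -⅛*1955 = -1955/8 ≈ -244.38)
o(O) = -12 + O² + 3*O
r(y, P) = 12 + y*(-12 + y² + 3*y) (r(y, P) = (-12 + y² + 3*y)*y + 12 = y*(-12 + y² + 3*y) + 12 = 12 + y*(-12 + y² + 3*y))
√(a + r(59, V)) = √(-1955/8 + (12 + 59*(-12 + 59² + 3*59))) = √(-1955/8 + (12 + 59*(-12 + 3481 + 177))) = √(-1955/8 + (12 + 59*3646)) = √(-1955/8 + (12 + 215114)) = √(-1955/8 + 215126) = √(1719053/8) = √3438106/4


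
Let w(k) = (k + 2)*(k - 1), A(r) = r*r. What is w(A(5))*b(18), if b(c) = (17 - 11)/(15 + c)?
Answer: 1296/11 ≈ 117.82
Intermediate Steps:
b(c) = 6/(15 + c)
A(r) = r**2
w(k) = (-1 + k)*(2 + k) (w(k) = (2 + k)*(-1 + k) = (-1 + k)*(2 + k))
w(A(5))*b(18) = (-2 + 5**2 + (5**2)**2)*(6/(15 + 18)) = (-2 + 25 + 25**2)*(6/33) = (-2 + 25 + 625)*(6*(1/33)) = 648*(2/11) = 1296/11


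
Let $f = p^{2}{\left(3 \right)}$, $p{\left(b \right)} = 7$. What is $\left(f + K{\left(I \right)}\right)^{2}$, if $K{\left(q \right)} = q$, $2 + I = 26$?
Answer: $5329$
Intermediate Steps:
$I = 24$ ($I = -2 + 26 = 24$)
$f = 49$ ($f = 7^{2} = 49$)
$\left(f + K{\left(I \right)}\right)^{2} = \left(49 + 24\right)^{2} = 73^{2} = 5329$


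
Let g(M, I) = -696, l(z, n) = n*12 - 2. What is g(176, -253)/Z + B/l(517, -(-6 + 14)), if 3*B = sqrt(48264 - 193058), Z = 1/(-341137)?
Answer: 237431352 - I*sqrt(144794)/294 ≈ 2.3743e+8 - 1.2943*I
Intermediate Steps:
l(z, n) = -2 + 12*n (l(z, n) = 12*n - 2 = -2 + 12*n)
Z = -1/341137 ≈ -2.9314e-6
B = I*sqrt(144794)/3 (B = sqrt(48264 - 193058)/3 = sqrt(-144794)/3 = (I*sqrt(144794))/3 = I*sqrt(144794)/3 ≈ 126.84*I)
g(176, -253)/Z + B/l(517, -(-6 + 14)) = -696/(-1/341137) + (I*sqrt(144794)/3)/(-2 + 12*(-(-6 + 14))) = -696*(-341137) + (I*sqrt(144794)/3)/(-2 + 12*(-1*8)) = 237431352 + (I*sqrt(144794)/3)/(-2 + 12*(-8)) = 237431352 + (I*sqrt(144794)/3)/(-2 - 96) = 237431352 + (I*sqrt(144794)/3)/(-98) = 237431352 + (I*sqrt(144794)/3)*(-1/98) = 237431352 - I*sqrt(144794)/294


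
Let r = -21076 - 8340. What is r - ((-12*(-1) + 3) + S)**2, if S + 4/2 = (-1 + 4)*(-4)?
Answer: -29417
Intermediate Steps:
S = -14 (S = -2 + (-1 + 4)*(-4) = -2 + 3*(-4) = -2 - 12 = -14)
r = -29416
r - ((-12*(-1) + 3) + S)**2 = -29416 - ((-12*(-1) + 3) - 14)**2 = -29416 - ((-3*(-4) + 3) - 14)**2 = -29416 - ((12 + 3) - 14)**2 = -29416 - (15 - 14)**2 = -29416 - 1*1**2 = -29416 - 1*1 = -29416 - 1 = -29417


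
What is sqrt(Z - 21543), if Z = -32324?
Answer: I*sqrt(53867) ≈ 232.09*I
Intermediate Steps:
sqrt(Z - 21543) = sqrt(-32324 - 21543) = sqrt(-53867) = I*sqrt(53867)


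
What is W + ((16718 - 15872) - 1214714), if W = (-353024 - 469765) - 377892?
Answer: -2414549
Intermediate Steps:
W = -1200681 (W = -822789 - 377892 = -1200681)
W + ((16718 - 15872) - 1214714) = -1200681 + ((16718 - 15872) - 1214714) = -1200681 + (846 - 1214714) = -1200681 - 1213868 = -2414549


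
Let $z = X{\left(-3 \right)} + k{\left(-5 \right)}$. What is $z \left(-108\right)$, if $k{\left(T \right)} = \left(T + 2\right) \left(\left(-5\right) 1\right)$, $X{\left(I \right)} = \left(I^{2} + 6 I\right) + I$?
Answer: $-324$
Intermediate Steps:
$X{\left(I \right)} = I^{2} + 7 I$
$k{\left(T \right)} = -10 - 5 T$ ($k{\left(T \right)} = \left(2 + T\right) \left(-5\right) = -10 - 5 T$)
$z = 3$ ($z = - 3 \left(7 - 3\right) - -15 = \left(-3\right) 4 + \left(-10 + 25\right) = -12 + 15 = 3$)
$z \left(-108\right) = 3 \left(-108\right) = -324$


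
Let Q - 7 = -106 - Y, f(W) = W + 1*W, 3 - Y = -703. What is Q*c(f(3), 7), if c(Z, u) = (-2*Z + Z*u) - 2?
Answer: -22540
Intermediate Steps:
Y = 706 (Y = 3 - 1*(-703) = 3 + 703 = 706)
f(W) = 2*W (f(W) = W + W = 2*W)
c(Z, u) = -2 - 2*Z + Z*u
Q = -805 (Q = 7 + (-106 - 1*706) = 7 + (-106 - 706) = 7 - 812 = -805)
Q*c(f(3), 7) = -805*(-2 - 4*3 + (2*3)*7) = -805*(-2 - 2*6 + 6*7) = -805*(-2 - 12 + 42) = -805*28 = -22540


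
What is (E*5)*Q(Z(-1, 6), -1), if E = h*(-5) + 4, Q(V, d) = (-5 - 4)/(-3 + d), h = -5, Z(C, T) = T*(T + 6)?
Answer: 1305/4 ≈ 326.25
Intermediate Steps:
Z(C, T) = T*(6 + T)
Q(V, d) = -9/(-3 + d)
E = 29 (E = -5*(-5) + 4 = 25 + 4 = 29)
(E*5)*Q(Z(-1, 6), -1) = (29*5)*(-9/(-3 - 1)) = 145*(-9/(-4)) = 145*(-9*(-¼)) = 145*(9/4) = 1305/4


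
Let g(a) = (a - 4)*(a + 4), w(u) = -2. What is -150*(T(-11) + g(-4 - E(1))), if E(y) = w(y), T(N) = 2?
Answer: 1500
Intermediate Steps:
E(y) = -2
g(a) = (-4 + a)*(4 + a)
-150*(T(-11) + g(-4 - E(1))) = -150*(2 + (-16 + (-4 - 1*(-2))**2)) = -150*(2 + (-16 + (-4 + 2)**2)) = -150*(2 + (-16 + (-2)**2)) = -150*(2 + (-16 + 4)) = -150*(2 - 12) = -150*(-10) = 1500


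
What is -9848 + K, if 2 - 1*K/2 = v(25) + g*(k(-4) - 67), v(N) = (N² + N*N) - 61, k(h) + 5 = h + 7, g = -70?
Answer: -21882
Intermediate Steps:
k(h) = 2 + h (k(h) = -5 + (h + 7) = -5 + (7 + h) = 2 + h)
v(N) = -61 + 2*N² (v(N) = (N² + N²) - 61 = 2*N² - 61 = -61 + 2*N²)
K = -12034 (K = 4 - 2*((-61 + 2*25²) - 70*((2 - 4) - 67)) = 4 - 2*((-61 + 2*625) - 70*(-2 - 67)) = 4 - 2*((-61 + 1250) - 70*(-69)) = 4 - 2*(1189 + 4830) = 4 - 2*6019 = 4 - 12038 = -12034)
-9848 + K = -9848 - 12034 = -21882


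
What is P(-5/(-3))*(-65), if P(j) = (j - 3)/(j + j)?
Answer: 26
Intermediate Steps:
P(j) = (-3 + j)/(2*j) (P(j) = (-3 + j)/((2*j)) = (-3 + j)*(1/(2*j)) = (-3 + j)/(2*j))
P(-5/(-3))*(-65) = ((-3 - 5/(-3))/(2*((-5/(-3)))))*(-65) = ((-3 - 5*(-⅓))/(2*((-5*(-⅓)))))*(-65) = ((-3 + 5/3)/(2*(5/3)))*(-65) = ((½)*(⅗)*(-4/3))*(-65) = -⅖*(-65) = 26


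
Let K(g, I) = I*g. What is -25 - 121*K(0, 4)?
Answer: -25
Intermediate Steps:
-25 - 121*K(0, 4) = -25 - 484*0 = -25 - 121*0 = -25 + 0 = -25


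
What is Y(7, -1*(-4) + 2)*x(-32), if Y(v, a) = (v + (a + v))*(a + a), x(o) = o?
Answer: -7680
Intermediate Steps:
Y(v, a) = 2*a*(a + 2*v) (Y(v, a) = (a + 2*v)*(2*a) = 2*a*(a + 2*v))
Y(7, -1*(-4) + 2)*x(-32) = (2*(-1*(-4) + 2)*((-1*(-4) + 2) + 2*7))*(-32) = (2*(4 + 2)*((4 + 2) + 14))*(-32) = (2*6*(6 + 14))*(-32) = (2*6*20)*(-32) = 240*(-32) = -7680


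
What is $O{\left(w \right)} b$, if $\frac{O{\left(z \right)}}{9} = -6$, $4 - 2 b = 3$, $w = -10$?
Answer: $-27$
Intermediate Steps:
$b = \frac{1}{2}$ ($b = 2 - \frac{3}{2} = \frac{1}{2} \approx 0.5$)
$O{\left(z \right)} = -54$ ($O{\left(z \right)} = 9 \left(-6\right) = -54$)
$O{\left(w \right)} b = \left(-54\right) \frac{1}{2} = -27$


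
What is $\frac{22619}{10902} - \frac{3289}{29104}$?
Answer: $\frac{311223349}{158645904} \approx 1.9617$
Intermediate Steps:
$\frac{22619}{10902} - \frac{3289}{29104} = \frac{311223349}{158645904}$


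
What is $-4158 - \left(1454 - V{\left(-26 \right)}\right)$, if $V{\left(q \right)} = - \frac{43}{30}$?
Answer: $- \frac{168403}{30} \approx -5613.4$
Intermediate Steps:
$V{\left(q \right)} = - \frac{43}{30}$ ($V{\left(q \right)} = \left(-43\right) \frac{1}{30} = - \frac{43}{30}$)
$-4158 - \left(1454 - V{\left(-26 \right)}\right) = -4158 - \left(1454 - - \frac{43}{30}\right) = -4158 - \left(1454 + \frac{43}{30}\right) = -4158 - \frac{43663}{30} = - \frac{168403}{30}$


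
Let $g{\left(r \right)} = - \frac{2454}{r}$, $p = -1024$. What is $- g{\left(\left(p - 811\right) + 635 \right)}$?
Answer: $- \frac{409}{200} \approx -2.045$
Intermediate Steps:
$- g{\left(\left(p - 811\right) + 635 \right)} = - \frac{-2454}{\left(-1024 - 811\right) + 635} = - \frac{-2454}{-1835 + 635} = - \frac{-2454}{-1200} = - \frac{\left(-2454\right) \left(-1\right)}{1200} = \left(-1\right) \frac{409}{200} = - \frac{409}{200}$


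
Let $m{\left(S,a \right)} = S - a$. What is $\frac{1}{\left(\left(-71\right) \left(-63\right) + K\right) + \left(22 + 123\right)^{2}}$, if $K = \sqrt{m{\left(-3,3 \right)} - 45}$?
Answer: $\frac{25498}{650148055} - \frac{i \sqrt{51}}{650148055} \approx 3.9219 \cdot 10^{-5} - 1.0984 \cdot 10^{-8} i$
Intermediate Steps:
$K = i \sqrt{51}$ ($K = \sqrt{\left(-3 - 3\right) - 45} = \sqrt{-6 - 45} = \sqrt{-51} = i \sqrt{51} \approx 7.1414 i$)
$\frac{1}{\left(\left(-71\right) \left(-63\right) + K\right) + \left(22 + 123\right)^{2}} = \frac{1}{\left(\left(-71\right) \left(-63\right) + i \sqrt{51}\right) + \left(22 + 123\right)^{2}} = \frac{1}{\left(4473 + i \sqrt{51}\right) + 145^{2}} = \frac{1}{\left(4473 + i \sqrt{51}\right) + 21025} = \frac{1}{25498 + i \sqrt{51}}$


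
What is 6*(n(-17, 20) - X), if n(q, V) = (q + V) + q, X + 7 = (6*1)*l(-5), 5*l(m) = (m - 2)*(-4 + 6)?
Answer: 294/5 ≈ 58.800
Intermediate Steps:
l(m) = -⅘ + 2*m/5 (l(m) = ((m - 2)*(-4 + 6))/5 = ((-2 + m)*2)/5 = (-4 + 2*m)/5 = -⅘ + 2*m/5)
X = -119/5 (X = -7 + (6*1)*(-⅘ + (⅖)*(-5)) = -7 + 6*(-⅘ - 2) = -7 + 6*(-14/5) = -7 - 84/5 = -119/5 ≈ -23.800)
n(q, V) = V + 2*q (n(q, V) = (V + q) + q = V + 2*q)
6*(n(-17, 20) - X) = 6*((20 + 2*(-17)) - 1*(-119/5)) = 6*((20 - 34) + 119/5) = 6*(-14 + 119/5) = 6*(49/5) = 294/5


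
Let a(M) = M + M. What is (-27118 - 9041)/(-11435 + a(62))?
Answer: 36159/11311 ≈ 3.1968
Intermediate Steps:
a(M) = 2*M
(-27118 - 9041)/(-11435 + a(62)) = (-27118 - 9041)/(-11435 + 2*62) = -36159/(-11435 + 124) = -36159/(-11311) = -36159*(-1/11311) = 36159/11311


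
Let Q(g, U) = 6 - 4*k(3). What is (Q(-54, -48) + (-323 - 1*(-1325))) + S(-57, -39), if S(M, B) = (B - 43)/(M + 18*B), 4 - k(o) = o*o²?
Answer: 834982/759 ≈ 1100.1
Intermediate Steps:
k(o) = 4 - o³ (k(o) = 4 - o*o² = 4 - o³)
Q(g, U) = 98 (Q(g, U) = 6 - 4*(4 - 1*3³) = 6 - 4*(4 - 1*27) = 6 - 4*(4 - 27) = 6 - 4*(-23) = 6 + 92 = 98)
S(M, B) = (-43 + B)/(M + 18*B)
(Q(-54, -48) + (-323 - 1*(-1325))) + S(-57, -39) = (98 + (-323 - 1*(-1325))) + (-43 - 39)/(-57 + 18*(-39)) = (98 + (-323 + 1325)) - 82/(-57 - 702) = (98 + 1002) - 82/(-759) = 1100 - 1/759*(-82) = 1100 + 82/759 = 834982/759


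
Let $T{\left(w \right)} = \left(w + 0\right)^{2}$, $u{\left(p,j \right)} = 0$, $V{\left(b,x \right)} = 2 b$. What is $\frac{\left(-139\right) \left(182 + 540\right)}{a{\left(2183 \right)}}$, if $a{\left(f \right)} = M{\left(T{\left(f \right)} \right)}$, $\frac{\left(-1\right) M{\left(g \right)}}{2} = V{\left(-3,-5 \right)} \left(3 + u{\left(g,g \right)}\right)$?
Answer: $- \frac{50179}{18} \approx -2787.7$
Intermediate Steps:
$T{\left(w \right)} = w^{2}$
$M{\left(g \right)} = 36$ ($M{\left(g \right)} = - 2 \cdot 2 \left(-3\right) \left(3 + 0\right) = - 2 \left(\left(-6\right) 3\right) = \left(-2\right) \left(-18\right) = 36$)
$a{\left(f \right)} = 36$
$\frac{\left(-139\right) \left(182 + 540\right)}{a{\left(2183 \right)}} = \frac{\left(-139\right) \left(182 + 540\right)}{36} = \left(-139\right) 722 \cdot \frac{1}{36} = \left(-100358\right) \frac{1}{36} = - \frac{50179}{18}$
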